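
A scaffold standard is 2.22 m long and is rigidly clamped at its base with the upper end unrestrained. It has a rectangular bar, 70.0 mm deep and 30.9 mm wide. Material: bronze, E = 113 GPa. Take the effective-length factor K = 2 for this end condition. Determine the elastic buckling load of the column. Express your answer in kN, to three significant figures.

P_cr ≈ 9.74 kN

Buckling occurs about the weak axis: I_min = h·b³/12 with b = 30.9 mm (the shorter side).
I_min = 70.0×30.9³/12 = 1.721×10^5 mm⁴
I = 1.721×10^5 mm⁴ = 1.721×10^-7 m⁴
Effective length L_e = K·L = 2 × 2.22 = 4.440 m
P_cr = π²EI / L_e² = π² × 113×10⁹ × 1.721×10^-7 / 4.440² = 9.737×10^3 N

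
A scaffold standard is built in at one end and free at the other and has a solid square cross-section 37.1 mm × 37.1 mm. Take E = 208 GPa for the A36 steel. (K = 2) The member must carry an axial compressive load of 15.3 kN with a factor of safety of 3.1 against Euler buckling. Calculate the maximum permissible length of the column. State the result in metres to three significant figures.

L_max ≈ 1.31 m

I = a⁴/12 = 37.1⁴/12 = 1.579×10^5 mm⁴
I = 1.579×10^-7 m⁴
Required critical load P_cr = n·P = 3.1 × 15.3 = 47.43 kN = 4.743×10^4 N
From P_cr = π²EI/(K·L)²:  L = (1/K)·√(π²EI/P_cr) = (1/2)·√(π²×2.08×10^11×1.579×10^-7/4.743×10^4)
L = 1.31 m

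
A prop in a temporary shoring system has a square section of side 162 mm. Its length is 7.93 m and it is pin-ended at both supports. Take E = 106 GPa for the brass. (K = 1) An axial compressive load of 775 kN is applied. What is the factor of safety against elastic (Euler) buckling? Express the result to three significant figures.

n ≈ 1.23

I = a⁴/12 = 162⁴/12 = 5.740×10^7 mm⁴
I = 5.740×10^7 mm⁴ = 5.740×10^-5 m⁴
Effective length L_e = K·L = 1 × 7.93 = 7.930 m
P_cr = π²EI / L_e² = π² × 106×10⁹ × 5.740×10^-5 / 7.930² = 9.549×10^5 N
Factor of safety n = P_cr / P = 954.86 / 775 = 1.23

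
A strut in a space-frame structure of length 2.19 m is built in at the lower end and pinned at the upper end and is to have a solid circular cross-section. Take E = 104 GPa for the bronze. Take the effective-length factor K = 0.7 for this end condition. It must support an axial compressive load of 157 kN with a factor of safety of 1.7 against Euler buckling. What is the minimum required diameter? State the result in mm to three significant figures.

d ≈ 59.4 mm

Required P_cr = n·P = 1.7 × 157 = 266.9 kN
L_e = K·L = 0.7 × 2.19 = 1.533 m
Required I = P_cr·L_e²/(π²E) = 2.669×10^5 × 1.533² / (π² × 1.04×10^11) = 6.111×10^-7 m⁴
I_req = 6.111×10^5 mm⁴
Solid circle: I = πd⁴/64  ⇒  d = (64I/π)^(1/4) = (64×6.111×10^5/π)^(1/4) = 59.4 mm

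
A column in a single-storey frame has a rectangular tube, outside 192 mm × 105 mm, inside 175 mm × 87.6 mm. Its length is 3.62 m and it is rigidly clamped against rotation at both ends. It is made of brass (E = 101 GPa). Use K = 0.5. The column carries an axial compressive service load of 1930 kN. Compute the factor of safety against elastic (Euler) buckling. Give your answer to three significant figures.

Weak-axis I_min = (h_o·b_o³ − h_i·b_i³)/12 with b_o = 105, b_i = 87.60 mm (shorter outer/inner sides).
I_min = (192×105³ − 175.0×87.60³)/12 = 8.719×10^6 mm⁴
I = 8.719×10^6 mm⁴ = 8.719×10^-6 m⁴
Effective length L_e = K·L = 0.5 × 3.62 = 1.810 m
P_cr = π²EI / L_e² = π² × 101×10⁹ × 8.719×10^-6 / 1.810² = 2.653×10^6 N
Factor of safety n = P_cr / P = 2652.9 / 1930 = 1.37

n ≈ 1.37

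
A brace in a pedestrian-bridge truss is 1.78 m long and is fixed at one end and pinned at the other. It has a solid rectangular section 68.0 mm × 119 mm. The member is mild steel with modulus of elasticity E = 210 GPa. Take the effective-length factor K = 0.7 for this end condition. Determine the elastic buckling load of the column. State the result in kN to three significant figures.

P_cr ≈ 4160 kN

Buckling occurs about the weak axis: I_min = h·b³/12 with b = 68.0 mm (the shorter side).
I_min = 119×68.0³/12 = 3.118×10^6 mm⁴
I = 3.118×10^6 mm⁴ = 3.118×10^-6 m⁴
Effective length L_e = K·L = 0.7 × 1.78 = 1.246 m
P_cr = π²EI / L_e² = π² × 210×10⁹ × 3.118×10^-6 / 1.246² = 4.163×10^6 N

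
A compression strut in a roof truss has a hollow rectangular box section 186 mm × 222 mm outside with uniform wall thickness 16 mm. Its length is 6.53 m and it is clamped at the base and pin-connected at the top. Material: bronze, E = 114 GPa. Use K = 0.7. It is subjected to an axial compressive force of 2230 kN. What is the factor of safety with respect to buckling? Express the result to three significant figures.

n ≈ 1.48

Inner dimensions: h_i = 222 − 2×16 = 190.0 mm, b_i = 186 − 2×16 = 154.0 mm
Weak-axis I_min = (h_o·b_o³ − h_i·b_i³)/12 with b_o = 186, b_i = 154.0 mm (shorter outer/inner sides).
I_min = (222×186³ − 190.0×154.0³)/12 = 6.122×10^7 mm⁴
I = 6.122×10^7 mm⁴ = 6.122×10^-5 m⁴
Effective length L_e = K·L = 0.7 × 6.53 = 4.571 m
P_cr = π²EI / L_e² = π² × 114×10⁹ × 6.122×10^-5 / 4.571² = 3.297×10^6 N
Factor of safety n = P_cr / P = 3296.5 / 2230 = 1.48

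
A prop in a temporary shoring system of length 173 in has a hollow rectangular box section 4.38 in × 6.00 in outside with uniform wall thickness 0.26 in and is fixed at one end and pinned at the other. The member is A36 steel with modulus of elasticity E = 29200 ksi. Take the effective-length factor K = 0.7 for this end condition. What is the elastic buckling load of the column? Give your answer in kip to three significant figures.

Inner dimensions: h_i = 6.00 − 2×0.26 = 5.480 in, b_i = 4.38 − 2×0.26 = 3.860 in
Weak-axis I_min = (h_o·b_o³ − h_i·b_i³)/12 with b_o = 4.38, b_i = 3.860 in (shorter outer/inner sides).
I_min = (6.00×4.38³ − 5.480×3.860³)/12 = 15.75 in⁴
Effective length L_e = K·L = 0.7 × 173 = 121.1 in
P_cr = π²EI / L_e² = π² × 29200×10³ × 15.75 / 121.1² = 3.095×10^5 lb

P_cr ≈ 310 kip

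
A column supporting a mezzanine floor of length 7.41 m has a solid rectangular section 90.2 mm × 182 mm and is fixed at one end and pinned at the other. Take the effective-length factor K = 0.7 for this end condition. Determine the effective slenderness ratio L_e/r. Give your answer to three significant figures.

λ ≈ 199

For a rectangle r_min = b/√12 = 90.2/√12 = 26.04 mm
L_e = K·L = 0.7 × 7.41 m = 5.187 m = 5187.0 mm
λ = L_e / r_min = 5187.0 / 26.04 = 199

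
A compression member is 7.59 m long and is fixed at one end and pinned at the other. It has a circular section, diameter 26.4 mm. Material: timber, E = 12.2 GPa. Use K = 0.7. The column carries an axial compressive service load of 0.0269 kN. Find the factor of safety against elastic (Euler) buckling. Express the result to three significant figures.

n ≈ 3.78

I = πd⁴/64 = π×26.4⁴/64 = 2.384×10^4 mm⁴
I = 2.384×10^4 mm⁴ = 2.384×10^-8 m⁴
Effective length L_e = K·L = 0.7 × 7.59 = 5.313 m
P_cr = π²EI / L_e² = π² × 12.2×10⁹ × 2.384×10^-8 / 5.313² = 101.7 N
Factor of safety n = P_cr / P = 0.10171 / 0.0269 = 3.78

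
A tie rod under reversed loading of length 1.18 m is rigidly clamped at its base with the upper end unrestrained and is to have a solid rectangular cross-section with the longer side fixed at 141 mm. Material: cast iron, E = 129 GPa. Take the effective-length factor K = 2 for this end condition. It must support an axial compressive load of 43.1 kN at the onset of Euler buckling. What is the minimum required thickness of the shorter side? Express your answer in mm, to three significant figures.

L_e = K·L = 2 × 1.18 = 2.360 m
Required I = P_cr·L_e²/(π²E) = 4.310×10^4 × 2.360² / (π² × 1.29×10^11) = 1.885×10^-7 m⁴
I_req = 1.885×10^5 mm⁴
Rectangle, weak axis: I_min = h·b³/12 with h = 141 mm fixed  ⇒  b = (12I/h)^(1/3) = 25.2 mm

b ≈ 25.2 mm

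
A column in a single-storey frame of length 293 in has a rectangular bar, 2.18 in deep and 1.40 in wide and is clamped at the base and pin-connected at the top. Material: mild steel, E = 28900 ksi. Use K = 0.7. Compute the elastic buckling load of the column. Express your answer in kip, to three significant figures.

Buckling occurs about the weak axis: I_min = h·b³/12 with b = 1.40 in (the shorter side).
I_min = 2.18×1.40³/12 = 0.4985 in⁴
Effective length L_e = K·L = 0.7 × 293 = 205.1 in
P_cr = π²EI / L_e² = π² × 28900×10³ × 0.4985 / 205.1² = 3.380×10^3 lb

P_cr ≈ 3.38 kip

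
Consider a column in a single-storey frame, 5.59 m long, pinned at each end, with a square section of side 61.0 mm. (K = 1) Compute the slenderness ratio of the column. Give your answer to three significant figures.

λ ≈ 317

For a square r = a/√12 = 61.0/√12 = 17.61 mm
L_e = K·L = 1 × 5.59 m = 5.590 m = 5590.0 mm
λ = L_e / r_min = 5590.0 / 17.61 = 317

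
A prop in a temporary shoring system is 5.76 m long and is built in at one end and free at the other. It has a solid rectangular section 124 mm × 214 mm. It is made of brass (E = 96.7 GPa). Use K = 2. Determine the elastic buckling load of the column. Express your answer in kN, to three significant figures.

Buckling occurs about the weak axis: I_min = h·b³/12 with b = 124 mm (the shorter side).
I_min = 214×124³/12 = 3.400×10^7 mm⁴
I = 3.400×10^7 mm⁴ = 3.400×10^-5 m⁴
Effective length L_e = K·L = 2 × 5.76 = 11.52 m
P_cr = π²EI / L_e² = π² × 96.7×10⁹ × 3.400×10^-5 / 11.52² = 2.445×10^5 N

P_cr ≈ 245 kN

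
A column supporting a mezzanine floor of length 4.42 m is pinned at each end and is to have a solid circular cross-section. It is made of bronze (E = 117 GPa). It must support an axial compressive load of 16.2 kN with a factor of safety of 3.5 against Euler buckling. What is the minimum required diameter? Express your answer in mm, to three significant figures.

d ≈ 66.5 mm

Required P_cr = n·P = 3.5 × 16.2 = 56.70 kN
L_e = K·L = 1 × 4.42 = 4.420 m
Required I = P_cr·L_e²/(π²E) = 5.670×10^4 × 4.420² / (π² × 1.17×10^11) = 9.593×10^-7 m⁴
I_req = 9.593×10^5 mm⁴
Solid circle: I = πd⁴/64  ⇒  d = (64I/π)^(1/4) = (64×9.593×10^5/π)^(1/4) = 66.5 mm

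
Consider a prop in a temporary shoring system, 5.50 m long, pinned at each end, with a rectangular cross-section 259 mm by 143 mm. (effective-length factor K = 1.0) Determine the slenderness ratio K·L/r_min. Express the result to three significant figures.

λ ≈ 133

Buckling occurs about the weak axis: I_min = h·b³/12 with b = 143 mm (the shorter side).
I_min = 259×143³/12 = 6.311×10^7 mm⁴
A = 3.704×10^4 mm²;  r_min = √(I/A) = √(6.311×10^7/3.704×10^4) = 41.28 mm
L_e = K·L = 1 × 5.50 m = 5.500 m = 5500.0 mm
λ = L_e / r_min = 5500.0 / 41.28 = 133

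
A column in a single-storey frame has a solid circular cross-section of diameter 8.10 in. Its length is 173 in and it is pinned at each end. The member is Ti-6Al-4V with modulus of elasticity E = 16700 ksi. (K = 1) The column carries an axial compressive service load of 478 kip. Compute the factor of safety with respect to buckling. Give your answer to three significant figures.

n ≈ 2.43

I = πd⁴/64 = π×8.10⁴/64 = 211.3 in⁴
Effective length L_e = K·L = 1 × 173 = 173.0 in
P_cr = π²EI / L_e² = π² × 16700×10³ × 211.3 / 173.0² = 1.164×10^6 lb
Factor of safety n = P_cr / P = 1163.7 / 478 = 2.43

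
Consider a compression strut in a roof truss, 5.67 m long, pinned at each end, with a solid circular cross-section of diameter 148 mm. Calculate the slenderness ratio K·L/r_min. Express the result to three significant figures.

For a solid circle r = d/4 = 148/4 = 37.00 mm
L_e = K·L = 1 × 5.67 m = 5.670 m = 5670.0 mm
λ = L_e / r_min = 5670.0 / 37.00 = 153

λ ≈ 153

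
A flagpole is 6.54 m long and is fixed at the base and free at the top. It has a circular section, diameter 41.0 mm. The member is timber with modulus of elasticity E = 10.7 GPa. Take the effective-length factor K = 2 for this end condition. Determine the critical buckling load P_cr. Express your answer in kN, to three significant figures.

I = πd⁴/64 = π×41.0⁴/64 = 1.387×10^5 mm⁴
I = 1.387×10^5 mm⁴ = 1.387×10^-7 m⁴
Effective length L_e = K·L = 2 × 6.54 = 13.08 m
P_cr = π²EI / L_e² = π² × 10.7×10⁹ × 1.387×10^-7 / 13.08² = 85.62 N

P_cr ≈ 0.0856 kN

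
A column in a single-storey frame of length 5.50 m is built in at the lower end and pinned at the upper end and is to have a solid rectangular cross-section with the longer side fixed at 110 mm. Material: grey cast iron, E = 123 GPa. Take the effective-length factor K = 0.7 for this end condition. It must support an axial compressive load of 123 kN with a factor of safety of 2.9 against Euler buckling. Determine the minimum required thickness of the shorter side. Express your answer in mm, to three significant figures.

Required P_cr = n·P = 2.9 × 123 = 356.7 kN
L_e = K·L = 0.7 × 5.50 = 3.850 m
Required I = P_cr·L_e²/(π²E) = 3.567×10^5 × 3.850² / (π² × 1.23×10^11) = 4.355×10^-6 m⁴
I_req = 4.355×10^6 mm⁴
Rectangle, weak axis: I_min = h·b³/12 with h = 110 mm fixed  ⇒  b = (12I/h)^(1/3) = 78.0 mm

b ≈ 78.0 mm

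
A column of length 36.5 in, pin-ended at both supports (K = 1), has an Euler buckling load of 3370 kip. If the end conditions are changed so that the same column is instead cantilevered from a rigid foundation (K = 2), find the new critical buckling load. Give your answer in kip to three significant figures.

P_cr ≈ 842 kip

P_cr ∝ 1/K², so P_cr,new = P_cr,old × (K_old/K_new)² = 3370 × (1/2)²
= 3370 × 0.2500 = 842 kip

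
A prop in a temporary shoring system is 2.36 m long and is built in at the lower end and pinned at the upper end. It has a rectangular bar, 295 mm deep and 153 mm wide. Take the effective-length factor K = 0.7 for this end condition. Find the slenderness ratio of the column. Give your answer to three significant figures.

λ ≈ 37.4

For a rectangle r_min = b/√12 = 153/√12 = 44.17 mm
L_e = K·L = 0.7 × 2.36 m = 1.652 m = 1652.0 mm
λ = L_e / r_min = 1652.0 / 44.17 = 37.4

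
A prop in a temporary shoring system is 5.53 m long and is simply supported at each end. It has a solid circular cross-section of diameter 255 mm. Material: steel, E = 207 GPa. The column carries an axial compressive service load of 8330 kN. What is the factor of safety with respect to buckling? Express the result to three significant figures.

I = πd⁴/64 = π×255⁴/64 = 2.076×10^8 mm⁴
I = 2.076×10^8 mm⁴ = 2.076×10^-4 m⁴
Effective length L_e = K·L = 1 × 5.53 = 5.530 m
P_cr = π²EI / L_e² = π² × 207×10⁹ × 2.076×10^-4 / 5.530² = 1.387×10^7 N
Factor of safety n = P_cr / P = 13866 / 8330 = 1.66

n ≈ 1.66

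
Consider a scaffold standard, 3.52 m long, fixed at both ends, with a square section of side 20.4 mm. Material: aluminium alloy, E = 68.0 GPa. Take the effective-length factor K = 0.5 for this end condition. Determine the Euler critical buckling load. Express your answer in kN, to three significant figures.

P_cr ≈ 3.13 kN

I = a⁴/12 = 20.4⁴/12 = 1.443×10^4 mm⁴
I = 1.443×10^4 mm⁴ = 1.443×10^-8 m⁴
Effective length L_e = K·L = 0.5 × 3.52 = 1.760 m
P_cr = π²EI / L_e² = π² × 68.0×10⁹ × 1.443×10^-8 / 1.760² = 3.127×10^3 N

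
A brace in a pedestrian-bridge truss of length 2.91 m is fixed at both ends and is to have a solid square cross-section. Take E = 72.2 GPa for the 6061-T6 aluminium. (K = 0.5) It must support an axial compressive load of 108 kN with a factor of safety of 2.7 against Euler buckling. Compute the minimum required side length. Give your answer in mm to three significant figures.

a ≈ 56.8 mm

Required P_cr = n·P = 2.7 × 108 = 291.6 kN
L_e = K·L = 0.5 × 2.91 = 1.455 m
Required I = P_cr·L_e²/(π²E) = 2.916×10^5 × 1.455² / (π² × 7.22×10^10) = 8.663×10^-7 m⁴
I_req = 8.663×10^5 mm⁴
Solid square: I = a⁴/12  ⇒  a = (12I)^(1/4) = (12×8.663×10^5)^(1/4) = 56.8 mm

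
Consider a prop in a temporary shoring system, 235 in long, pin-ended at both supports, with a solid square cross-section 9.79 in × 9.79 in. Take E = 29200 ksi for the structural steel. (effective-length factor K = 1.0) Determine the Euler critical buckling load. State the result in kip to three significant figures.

P_cr ≈ 3990 kip

I = a⁴/12 = 9.79⁴/12 = 765.5 in⁴
Effective length L_e = K·L = 1 × 235 = 235.0 in
P_cr = π²EI / L_e² = π² × 29200×10³ × 765.5 / 235.0² = 3.995×10^6 lb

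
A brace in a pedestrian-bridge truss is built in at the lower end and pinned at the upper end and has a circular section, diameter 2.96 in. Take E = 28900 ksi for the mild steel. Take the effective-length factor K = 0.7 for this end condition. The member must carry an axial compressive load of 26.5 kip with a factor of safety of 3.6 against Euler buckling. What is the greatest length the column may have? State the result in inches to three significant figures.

I = πd⁴/64 = π×2.96⁴/64 = 3.768 in⁴
Required critical load P_cr = n·P = 3.6 × 26.5 = 95.40 kip = 9.540×10^4 lb
From P_cr = π²EI/(K·L)²:  L = (1/K)·√(π²EI/P_cr) = (1/0.7)·√(π²×2.89×10^7×3.768/9.540×10^4)
L = 152 in

L_max ≈ 152 in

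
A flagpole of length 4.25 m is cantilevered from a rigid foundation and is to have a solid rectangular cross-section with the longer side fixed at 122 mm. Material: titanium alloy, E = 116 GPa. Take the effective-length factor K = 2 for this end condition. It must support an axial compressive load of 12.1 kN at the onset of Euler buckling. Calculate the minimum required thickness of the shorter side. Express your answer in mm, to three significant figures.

L_e = K·L = 2 × 4.25 = 8.500 m
Required I = P_cr·L_e²/(π²E) = 1.210×10^4 × 8.500² / (π² × 1.16×10^11) = 7.636×10^-7 m⁴
I_req = 7.636×10^5 mm⁴
Rectangle, weak axis: I_min = h·b³/12 with h = 122 mm fixed  ⇒  b = (12I/h)^(1/3) = 42.2 mm

b ≈ 42.2 mm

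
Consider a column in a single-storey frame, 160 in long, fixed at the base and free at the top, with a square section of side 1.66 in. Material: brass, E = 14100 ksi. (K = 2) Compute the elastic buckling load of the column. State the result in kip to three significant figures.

I = a⁴/12 = 1.66⁴/12 = 0.6328 in⁴
Effective length L_e = K·L = 2 × 160 = 320.0 in
P_cr = π²EI / L_e² = π² × 14100×10³ × 0.6328 / 320.0² = 859.9 lb

P_cr ≈ 0.860 kip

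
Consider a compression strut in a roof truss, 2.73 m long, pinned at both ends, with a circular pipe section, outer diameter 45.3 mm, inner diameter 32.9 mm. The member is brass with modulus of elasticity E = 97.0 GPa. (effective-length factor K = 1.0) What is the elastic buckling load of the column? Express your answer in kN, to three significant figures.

P_cr ≈ 19.2 kN

d_o = 45.3 mm, d_i = 32.9 mm
I = π(d_o⁴ − d_i⁴)/64 = π(45.3⁴ − 32.90⁴)/64 = 1.492×10^5 mm⁴
I = 1.492×10^5 mm⁴ = 1.492×10^-7 m⁴
Effective length L_e = K·L = 1 × 2.73 = 2.730 m
P_cr = π²EI / L_e² = π² × 97.0×10⁹ × 1.492×10^-7 / 2.730² = 1.917×10^4 N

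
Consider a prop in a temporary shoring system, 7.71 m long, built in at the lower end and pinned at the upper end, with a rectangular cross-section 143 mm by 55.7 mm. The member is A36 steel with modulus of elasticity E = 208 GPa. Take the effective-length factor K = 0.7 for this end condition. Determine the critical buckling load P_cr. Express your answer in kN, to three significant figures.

Buckling occurs about the weak axis: I_min = h·b³/12 with b = 55.7 mm (the shorter side).
I_min = 143×55.7³/12 = 2.059×10^6 mm⁴
I = 2.059×10^6 mm⁴ = 2.059×10^-6 m⁴
Effective length L_e = K·L = 0.7 × 7.71 = 5.397 m
P_cr = π²EI / L_e² = π² × 208×10⁹ × 2.059×10^-6 / 5.397² = 1.451×10^5 N

P_cr ≈ 145 kN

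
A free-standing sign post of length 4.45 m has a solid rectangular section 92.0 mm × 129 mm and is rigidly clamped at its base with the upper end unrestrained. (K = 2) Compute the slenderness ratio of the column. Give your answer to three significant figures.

λ ≈ 335

For a rectangle r_min = b/√12 = 92.0/√12 = 26.56 mm
L_e = K·L = 2 × 4.45 m = 8.900 m = 8900.0 mm
λ = L_e / r_min = 8900.0 / 26.56 = 335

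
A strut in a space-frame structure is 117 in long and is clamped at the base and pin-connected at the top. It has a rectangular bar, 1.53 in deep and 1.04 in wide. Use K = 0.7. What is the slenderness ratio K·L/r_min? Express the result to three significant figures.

For a rectangle r_min = b/√12 = 1.04/√12 = 0.3002 in
L_e = K·L = 0.7 × 117 = 81.90 in
λ = L_e / r_min = 81.900 / 0.3002 = 273

λ ≈ 273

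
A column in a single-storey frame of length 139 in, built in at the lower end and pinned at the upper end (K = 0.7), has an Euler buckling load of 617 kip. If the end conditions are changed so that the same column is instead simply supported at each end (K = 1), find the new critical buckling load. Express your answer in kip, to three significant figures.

P_cr ≈ 302 kip

P_cr ∝ 1/K², so P_cr,new = P_cr,old × (K_old/K_new)² = 617 × (0.7/1)²
= 617 × 0.4900 = 302 kip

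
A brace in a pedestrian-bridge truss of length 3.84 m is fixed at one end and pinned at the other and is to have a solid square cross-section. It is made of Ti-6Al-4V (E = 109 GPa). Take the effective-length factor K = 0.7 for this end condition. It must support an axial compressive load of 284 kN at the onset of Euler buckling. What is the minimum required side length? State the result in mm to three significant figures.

a ≈ 69.2 mm

L_e = K·L = 0.7 × 3.84 = 2.688 m
Required I = P_cr·L_e²/(π²E) = 2.840×10^5 × 2.688² / (π² × 1.09×10^11) = 1.907×10^-6 m⁴
I_req = 1.907×10^6 mm⁴
Solid square: I = a⁴/12  ⇒  a = (12I)^(1/4) = (12×1.907×10^6)^(1/4) = 69.2 mm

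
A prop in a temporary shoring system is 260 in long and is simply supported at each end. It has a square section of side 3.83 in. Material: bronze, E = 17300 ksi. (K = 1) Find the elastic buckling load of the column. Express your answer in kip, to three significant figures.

P_cr ≈ 45.3 kip

I = a⁴/12 = 3.83⁴/12 = 17.93 in⁴
Effective length L_e = K·L = 1 × 260 = 260.0 in
P_cr = π²EI / L_e² = π² × 17300×10³ × 17.93 / 260.0² = 4.529×10^4 lb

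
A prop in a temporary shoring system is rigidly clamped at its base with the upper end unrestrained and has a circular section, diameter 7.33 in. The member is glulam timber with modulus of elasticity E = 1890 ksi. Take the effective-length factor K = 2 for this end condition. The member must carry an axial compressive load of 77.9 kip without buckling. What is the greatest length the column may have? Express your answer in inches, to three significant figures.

L_max ≈ 92.1 in

I = πd⁴/64 = π×7.33⁴/64 = 141.7 in⁴
At the buckling limit P_cr = P = 7.790×10^4 lb
From P_cr = π²EI/(K·L)²:  L = (1/K)·√(π²EI/P_cr) = (1/2)·√(π²×1.89×10^6×141.7/7.790×10^4)
L = 92.1 in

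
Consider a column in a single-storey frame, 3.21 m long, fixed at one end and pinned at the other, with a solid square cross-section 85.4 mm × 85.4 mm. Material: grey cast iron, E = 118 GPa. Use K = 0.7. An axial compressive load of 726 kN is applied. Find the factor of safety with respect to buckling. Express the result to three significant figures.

n ≈ 1.41

I = a⁴/12 = 85.4⁴/12 = 4.433×10^6 mm⁴
I = 4.433×10^6 mm⁴ = 4.433×10^-6 m⁴
Effective length L_e = K·L = 0.7 × 3.21 = 2.247 m
P_cr = π²EI / L_e² = π² × 118×10⁹ × 4.433×10^-6 / 2.247² = 1.022×10^6 N
Factor of safety n = P_cr / P = 1022.4 / 726 = 1.41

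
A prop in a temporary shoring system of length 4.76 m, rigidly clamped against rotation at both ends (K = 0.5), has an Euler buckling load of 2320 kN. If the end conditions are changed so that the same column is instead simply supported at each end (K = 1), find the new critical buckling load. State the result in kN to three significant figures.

P_cr ≈ 580 kN

P_cr ∝ 1/K², so P_cr,new = P_cr,old × (K_old/K_new)² = 2320 × (0.5/1)²
= 2320 × 0.2500 = 580 kN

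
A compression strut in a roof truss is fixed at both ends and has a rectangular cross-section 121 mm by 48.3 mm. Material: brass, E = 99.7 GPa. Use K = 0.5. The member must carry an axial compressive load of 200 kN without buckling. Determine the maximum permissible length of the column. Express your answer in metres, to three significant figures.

L_max ≈ 4.73 m

Buckling occurs about the weak axis: I_min = h·b³/12 with b = 48.3 mm (the shorter side).
I_min = 121×48.3³/12 = 1.136×10^6 mm⁴
I = 1.136×10^-6 m⁴
At the buckling limit P_cr = P = 2.000×10^5 N
From P_cr = π²EI/(K·L)²:  L = (1/K)·√(π²EI/P_cr) = (1/0.5)·√(π²×9.97×10^10×1.136×10^-6/2.000×10^5)
L = 4.73 m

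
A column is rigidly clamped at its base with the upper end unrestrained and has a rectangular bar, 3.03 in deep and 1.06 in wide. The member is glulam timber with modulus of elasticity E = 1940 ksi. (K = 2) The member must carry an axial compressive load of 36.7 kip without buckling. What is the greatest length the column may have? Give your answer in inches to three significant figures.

L_max ≈ 6.26 in

Buckling occurs about the weak axis: I_min = h·b³/12 with b = 1.06 in (the shorter side).
I_min = 3.03×1.06³/12 = 0.3007 in⁴
At the buckling limit P_cr = P = 3.670×10^4 lb
From P_cr = π²EI/(K·L)²:  L = (1/K)·√(π²EI/P_cr) = (1/2)·√(π²×1.94×10^6×0.3007/3.670×10^4)
L = 6.26 in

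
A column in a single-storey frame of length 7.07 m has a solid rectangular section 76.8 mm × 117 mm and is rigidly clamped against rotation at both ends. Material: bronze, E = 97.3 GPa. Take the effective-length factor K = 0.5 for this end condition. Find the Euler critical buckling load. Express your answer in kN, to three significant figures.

Buckling occurs about the weak axis: I_min = h·b³/12 with b = 76.8 mm (the shorter side).
I_min = 117×76.8³/12 = 4.417×10^6 mm⁴
I = 4.417×10^6 mm⁴ = 4.417×10^-6 m⁴
Effective length L_e = K·L = 0.5 × 7.07 = 3.535 m
P_cr = π²EI / L_e² = π² × 97.3×10⁹ × 4.417×10^-6 / 3.535² = 3.394×10^5 N

P_cr ≈ 339 kN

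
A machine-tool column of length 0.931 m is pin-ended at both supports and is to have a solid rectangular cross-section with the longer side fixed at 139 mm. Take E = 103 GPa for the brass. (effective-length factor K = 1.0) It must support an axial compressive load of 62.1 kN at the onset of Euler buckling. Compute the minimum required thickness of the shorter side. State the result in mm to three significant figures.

L_e = K·L = 1 × 0.931 = 0.9310 m
Required I = P_cr·L_e²/(π²E) = 6.210×10^4 × 0.9310² / (π² × 1.03×10^11) = 5.295×10^-8 m⁴
I_req = 5.295×10^4 mm⁴
Rectangle, weak axis: I_min = h·b³/12 with h = 139 mm fixed  ⇒  b = (12I/h)^(1/3) = 16.6 mm

b ≈ 16.6 mm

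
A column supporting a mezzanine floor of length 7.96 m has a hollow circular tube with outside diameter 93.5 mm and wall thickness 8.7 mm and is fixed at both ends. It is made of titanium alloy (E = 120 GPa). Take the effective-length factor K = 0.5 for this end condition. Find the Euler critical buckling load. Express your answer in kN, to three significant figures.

Inner diameter d_i = 93.5 − 2×8.7 = 76.10 mm
I = π(d_o⁴ − d_i⁴)/64 = π(93.5⁴ − 76.10⁴)/64 = 2.105×10^6 mm⁴
I = 2.105×10^6 mm⁴ = 2.105×10^-6 m⁴
Effective length L_e = K·L = 0.5 × 7.96 = 3.980 m
P_cr = π²EI / L_e² = π² × 120×10⁹ × 2.105×10^-6 / 3.980² = 1.574×10^5 N

P_cr ≈ 157 kN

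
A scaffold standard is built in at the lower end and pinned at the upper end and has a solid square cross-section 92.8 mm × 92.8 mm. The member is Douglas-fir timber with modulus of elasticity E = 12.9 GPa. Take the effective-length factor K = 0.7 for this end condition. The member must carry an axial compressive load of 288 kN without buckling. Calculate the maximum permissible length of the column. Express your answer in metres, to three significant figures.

L_max ≈ 2.36 m

I = a⁴/12 = 92.8⁴/12 = 6.180×10^6 mm⁴
I = 6.180×10^-6 m⁴
At the buckling limit P_cr = P = 2.880×10^5 N
From P_cr = π²EI/(K·L)²:  L = (1/K)·√(π²EI/P_cr) = (1/0.7)·√(π²×1.29×10^10×6.180×10^-6/2.880×10^5)
L = 2.36 m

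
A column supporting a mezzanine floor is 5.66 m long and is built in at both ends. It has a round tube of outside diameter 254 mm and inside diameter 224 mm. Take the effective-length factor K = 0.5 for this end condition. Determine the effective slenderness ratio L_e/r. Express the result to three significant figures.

λ ≈ 33.4

d_o = 254 mm, d_i = 224 mm
I = π(d_o⁴ − d_i⁴)/64 = π(254⁴ − 224.0⁴)/64 = 8.073×10^7 mm⁴
A = 1.126×10^4 mm²;  r_min = √(I/A) = √(8.073×10^7/1.126×10^4) = 84.67 mm
L_e = K·L = 0.5 × 5.66 m = 2.830 m = 2830.0 mm
λ = L_e / r_min = 2830.0 / 84.67 = 33.4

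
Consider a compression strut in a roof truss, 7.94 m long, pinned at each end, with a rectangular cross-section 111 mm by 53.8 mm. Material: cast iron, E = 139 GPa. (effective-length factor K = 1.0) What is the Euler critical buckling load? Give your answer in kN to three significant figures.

P_cr ≈ 31.3 kN

Buckling occurs about the weak axis: I_min = h·b³/12 with b = 53.8 mm (the shorter side).
I_min = 111×53.8³/12 = 1.440×10^6 mm⁴
I = 1.440×10^6 mm⁴ = 1.440×10^-6 m⁴
Effective length L_e = K·L = 1 × 7.94 = 7.940 m
P_cr = π²EI / L_e² = π² × 139×10⁹ × 1.440×10^-6 / 7.940² = 3.134×10^4 N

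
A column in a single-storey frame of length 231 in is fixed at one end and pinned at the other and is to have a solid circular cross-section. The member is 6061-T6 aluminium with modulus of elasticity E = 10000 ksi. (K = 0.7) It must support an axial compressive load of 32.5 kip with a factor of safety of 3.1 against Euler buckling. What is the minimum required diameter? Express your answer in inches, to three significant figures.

d ≈ 4.83 in

Required P_cr = n·P = 3.1 × 32.5 = 100.8 kip
L_e = K·L = 0.7 × 231 = 161.7 in
Required I = P_cr·L_e²/(π²E) = 1.008×10^5 × 161.7² / (π² × 1.00×10^7) = 26.69 in⁴
Solid circle: I = πd⁴/64  ⇒  d = (64I/π)^(1/4) = (64×26.69/π)^(1/4) = 4.83 in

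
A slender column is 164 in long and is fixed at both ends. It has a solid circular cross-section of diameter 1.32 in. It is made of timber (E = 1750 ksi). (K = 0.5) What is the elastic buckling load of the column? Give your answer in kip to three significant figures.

I = πd⁴/64 = π×1.32⁴/64 = 0.1490 in⁴
Effective length L_e = K·L = 0.5 × 164 = 82.00 in
P_cr = π²EI / L_e² = π² × 1750×10³ × 0.1490 / 82.00² = 382.8 lb

P_cr ≈ 0.383 kip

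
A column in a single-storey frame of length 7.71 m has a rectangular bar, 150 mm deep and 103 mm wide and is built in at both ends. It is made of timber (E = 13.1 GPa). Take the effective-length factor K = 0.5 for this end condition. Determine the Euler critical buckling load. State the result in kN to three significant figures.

Buckling occurs about the weak axis: I_min = h·b³/12 with b = 103 mm (the shorter side).
I_min = 150×103³/12 = 1.366×10^7 mm⁴
I = 1.366×10^7 mm⁴ = 1.366×10^-5 m⁴
Effective length L_e = K·L = 0.5 × 7.71 = 3.855 m
P_cr = π²EI / L_e² = π² × 13.1×10⁹ × 1.366×10^-5 / 3.855² = 1.188×10^5 N

P_cr ≈ 119 kN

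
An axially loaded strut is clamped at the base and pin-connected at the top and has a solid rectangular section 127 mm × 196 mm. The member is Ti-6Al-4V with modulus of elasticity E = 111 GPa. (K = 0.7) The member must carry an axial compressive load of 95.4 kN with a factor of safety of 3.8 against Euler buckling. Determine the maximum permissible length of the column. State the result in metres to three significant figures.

Buckling occurs about the weak axis: I_min = h·b³/12 with b = 127 mm (the shorter side).
I_min = 196×127³/12 = 3.346×10^7 mm⁴
I = 3.346×10^-5 m⁴
Required critical load P_cr = n·P = 3.8 × 95.4 = 362.5 kN = 3.625×10^5 N
From P_cr = π²EI/(K·L)²:  L = (1/K)·√(π²EI/P_cr) = (1/0.7)·√(π²×1.11×10^11×3.346×10^-5/3.625×10^5)
L = 14.4 m

L_max ≈ 14.4 m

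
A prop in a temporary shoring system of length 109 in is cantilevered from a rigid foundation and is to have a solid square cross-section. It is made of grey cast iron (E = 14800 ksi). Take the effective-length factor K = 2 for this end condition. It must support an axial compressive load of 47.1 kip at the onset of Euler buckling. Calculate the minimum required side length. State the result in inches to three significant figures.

a ≈ 3.68 in

L_e = K·L = 2 × 109 = 218.0 in
Required I = P_cr·L_e²/(π²E) = 4.710×10^4 × 218.0² / (π² × 1.48×10^7) = 15.32 in⁴
Solid square: I = a⁴/12  ⇒  a = (12I)^(1/4) = (12×15.32)^(1/4) = 3.68 in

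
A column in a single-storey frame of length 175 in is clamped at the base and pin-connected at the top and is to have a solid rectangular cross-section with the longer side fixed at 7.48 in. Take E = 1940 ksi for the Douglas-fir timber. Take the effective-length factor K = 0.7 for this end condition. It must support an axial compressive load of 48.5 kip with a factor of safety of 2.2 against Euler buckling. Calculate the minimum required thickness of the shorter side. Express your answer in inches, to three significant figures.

b ≈ 5.12 in

Required P_cr = n·P = 2.2 × 48.5 = 106.7 kip
L_e = K·L = 0.7 × 175 = 122.5 in
Required I = P_cr·L_e²/(π²E) = 1.067×10^5 × 122.5² / (π² × 1.94×10^6) = 83.62 in⁴
Rectangle, weak axis: I_min = h·b³/12 with h = 7.48 in fixed  ⇒  b = (12I/h)^(1/3) = 5.12 in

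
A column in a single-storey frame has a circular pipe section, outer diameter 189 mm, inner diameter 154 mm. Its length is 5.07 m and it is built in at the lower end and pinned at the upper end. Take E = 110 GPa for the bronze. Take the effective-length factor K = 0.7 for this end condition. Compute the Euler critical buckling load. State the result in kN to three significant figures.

d_o = 189 mm, d_i = 154 mm
I = π(d_o⁴ − d_i⁴)/64 = π(189⁴ − 154.0⁴)/64 = 3.503×10^7 mm⁴
I = 3.503×10^7 mm⁴ = 3.503×10^-5 m⁴
Effective length L_e = K·L = 0.7 × 5.07 = 3.549 m
P_cr = π²EI / L_e² = π² × 110×10⁹ × 3.503×10^-5 / 3.549² = 3.019×10^6 N

P_cr ≈ 3020 kN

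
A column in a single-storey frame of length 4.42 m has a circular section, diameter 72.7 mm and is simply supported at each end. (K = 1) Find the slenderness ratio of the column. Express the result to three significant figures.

For a solid circle r = d/4 = 72.7/4 = 18.18 mm
L_e = K·L = 1 × 4.42 m = 4.420 m = 4420.0 mm
λ = L_e / r_min = 4420.0 / 18.18 = 243

λ ≈ 243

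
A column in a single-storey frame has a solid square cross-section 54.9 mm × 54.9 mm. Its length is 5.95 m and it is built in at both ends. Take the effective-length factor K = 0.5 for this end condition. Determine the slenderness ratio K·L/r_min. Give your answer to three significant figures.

For a square r = a/√12 = 54.9/√12 = 15.85 mm
L_e = K·L = 0.5 × 5.95 m = 2.975 m = 2975.0 mm
λ = L_e / r_min = 2975.0 / 15.85 = 188

λ ≈ 188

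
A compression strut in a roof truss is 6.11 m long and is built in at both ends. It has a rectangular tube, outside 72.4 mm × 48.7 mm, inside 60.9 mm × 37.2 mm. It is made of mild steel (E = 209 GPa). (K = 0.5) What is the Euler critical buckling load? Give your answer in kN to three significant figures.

Weak-axis I_min = (h_o·b_o³ − h_i·b_i³)/12 with b_o = 48.7, b_i = 37.20 mm (shorter outer/inner sides).
I_min = (72.4×48.7³ − 60.90×37.20³)/12 = 4.356×10^5 mm⁴
I = 4.356×10^5 mm⁴ = 4.356×10^-7 m⁴
Effective length L_e = K·L = 0.5 × 6.11 = 3.055 m
P_cr = π²EI / L_e² = π² × 209×10⁹ × 4.356×10^-7 / 3.055² = 9.628×10^4 N

P_cr ≈ 96.3 kN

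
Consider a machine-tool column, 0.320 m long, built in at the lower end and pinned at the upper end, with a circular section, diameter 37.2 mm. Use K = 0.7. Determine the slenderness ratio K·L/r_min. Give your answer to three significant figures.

λ ≈ 24.1

I = πd⁴/64 = π×37.2⁴/64 = 9.400×10^4 mm⁴
A = 1.087×10^3 mm²;  r_min = √(I/A) = √(9.400×10^4/1.087×10^3) = 9.300 mm
L_e = K·L = 0.7 × 0.320 m = 0.2240 m = 224.00 mm
λ = L_e / r_min = 224.00 / 9.300 = 24.1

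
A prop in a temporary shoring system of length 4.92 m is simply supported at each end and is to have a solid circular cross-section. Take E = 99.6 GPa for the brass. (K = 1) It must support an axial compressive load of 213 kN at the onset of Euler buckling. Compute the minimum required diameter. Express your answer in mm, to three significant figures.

L_e = K·L = 1 × 4.92 = 4.920 m
Required I = P_cr·L_e²/(π²E) = 2.130×10^5 × 4.920² / (π² × 9.96×10^10) = 5.245×10^-6 m⁴
I_req = 5.245×10^6 mm⁴
Solid circle: I = πd⁴/64  ⇒  d = (64I/π)^(1/4) = (64×5.245×10^6/π)^(1/4) = 102 mm

d ≈ 102 mm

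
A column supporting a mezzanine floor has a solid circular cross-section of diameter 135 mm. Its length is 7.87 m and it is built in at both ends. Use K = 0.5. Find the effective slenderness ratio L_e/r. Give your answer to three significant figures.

For a solid circle r = d/4 = 135/4 = 33.75 mm
L_e = K·L = 0.5 × 7.87 m = 3.935 m = 3935.0 mm
λ = L_e / r_min = 3935.0 / 33.75 = 117

λ ≈ 117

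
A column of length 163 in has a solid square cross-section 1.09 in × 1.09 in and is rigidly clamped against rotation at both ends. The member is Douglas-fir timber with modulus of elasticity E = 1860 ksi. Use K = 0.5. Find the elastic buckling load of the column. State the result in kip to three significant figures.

P_cr ≈ 0.325 kip

I = a⁴/12 = 1.09⁴/12 = 0.1176 in⁴
Effective length L_e = K·L = 0.5 × 163 = 81.50 in
P_cr = π²EI / L_e² = π² × 1860×10³ × 0.1176 / 81.50² = 325.1 lb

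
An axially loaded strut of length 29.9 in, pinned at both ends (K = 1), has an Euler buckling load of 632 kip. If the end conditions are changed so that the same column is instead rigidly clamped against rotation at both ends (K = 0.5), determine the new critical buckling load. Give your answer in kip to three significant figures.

P_cr ≈ 2530 kip

P_cr ∝ 1/K², so P_cr,new = P_cr,old × (K_old/K_new)² = 632 × (1/0.5)²
= 632 × 4.000 = 2530 kip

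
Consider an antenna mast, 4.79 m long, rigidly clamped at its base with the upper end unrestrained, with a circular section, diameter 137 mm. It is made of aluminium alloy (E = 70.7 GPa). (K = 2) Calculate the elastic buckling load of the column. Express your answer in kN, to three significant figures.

P_cr ≈ 131 kN

I = πd⁴/64 = π×137⁴/64 = 1.729×10^7 mm⁴
I = 1.729×10^7 mm⁴ = 1.729×10^-5 m⁴
Effective length L_e = K·L = 2 × 4.79 = 9.580 m
P_cr = π²EI / L_e² = π² × 70.7×10⁹ × 1.729×10^-5 / 9.580² = 1.315×10^5 N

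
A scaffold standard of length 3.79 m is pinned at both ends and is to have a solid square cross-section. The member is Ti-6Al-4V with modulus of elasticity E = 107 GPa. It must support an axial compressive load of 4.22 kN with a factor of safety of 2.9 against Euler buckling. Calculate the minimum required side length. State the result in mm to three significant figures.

a ≈ 37.6 mm

Required P_cr = n·P = 2.9 × 4.22 = 12.24 kN
L_e = K·L = 1 × 3.79 = 3.790 m
Required I = P_cr·L_e²/(π²E) = 1.224×10^4 × 3.790² / (π² × 1.07×10^11) = 1.665×10^-7 m⁴
I_req = 1.665×10^5 mm⁴
Solid square: I = a⁴/12  ⇒  a = (12I)^(1/4) = (12×1.665×10^5)^(1/4) = 37.6 mm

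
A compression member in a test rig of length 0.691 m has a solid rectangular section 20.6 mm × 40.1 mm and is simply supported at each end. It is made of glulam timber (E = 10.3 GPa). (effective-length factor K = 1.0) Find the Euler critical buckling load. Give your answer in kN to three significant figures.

P_cr ≈ 6.22 kN

Buckling occurs about the weak axis: I_min = h·b³/12 with b = 20.6 mm (the shorter side).
I_min = 40.1×20.6³/12 = 2.921×10^4 mm⁴
I = 2.921×10^4 mm⁴ = 2.921×10^-8 m⁴
Effective length L_e = K·L = 1 × 0.691 = 0.6910 m
P_cr = π²EI / L_e² = π² × 10.3×10⁹ × 2.921×10^-8 / 0.6910² = 6.219×10^3 N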